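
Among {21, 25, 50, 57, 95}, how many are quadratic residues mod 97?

3

(21/97) = -1 → non-residue.
(25/97) = +1 → QR.
(50/97) = +1 → QR.
(57/97) = -1 → non-residue.
(95/97) = +1 → QR.
Total quadratic residues among the 5: 3.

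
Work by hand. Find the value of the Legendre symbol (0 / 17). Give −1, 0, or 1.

Top reduces to 0: gcd > 1, so the symbol is 0.

0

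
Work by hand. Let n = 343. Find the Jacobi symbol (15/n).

1

Reciprocity: 15 ≡ 3 and 343 ≡ 3 (mod 4), so (15/343) = −(343/15).
Reduce top mod 15: now compute (13/15).
Reciprocity: 13 ≡ 1 and 15 ≡ 3 (mod 4), so (13/15) = +(15/13).
Reduce top mod 13: now compute (2/13).
Pull out 2: since 13 ≡ 5 (mod 8), (2/13) = -1.
Reached (1/13) = 1. Collecting the sign flips along the way, the symbol is +1.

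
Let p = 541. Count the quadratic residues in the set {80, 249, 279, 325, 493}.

3

(80/541) = +1 → QR.
(249/541) = -1 → non-residue.
(279/541) = +1 → QR.
(325/541) = -1 → non-residue.
(493/541) = +1 → QR.
Total quadratic residues among the 5: 3.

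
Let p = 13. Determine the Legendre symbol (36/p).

Euler's criterion: (36/13) ≡ 10^6 (mod 13).
10^2 ≡ 9 (mod 13)
10^4 ≡ 3 (mod 13)
10^6 = 10^(4+2) ≡ 1 (mod 13).
Result is 1, so (36/13) = 1.

1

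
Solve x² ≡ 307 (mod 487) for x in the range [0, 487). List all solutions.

Since 487 ≡ 3 (mod 4), a square root of 307 is 307^((487+1)/4) = 307^122 mod 487.
Repeated squaring: 307^2≡258, 307^4≡332, 307^8≡162, 307^16≡433, 307^32≡481, 307^64≡36 (mod 487).
307^122 = 307^(64+32+16+8+2) ≡ 116 (mod 487).
Check: 116² = 13456 ≡ 307 (mod 487). The two roots are 116 and 371.

116, 371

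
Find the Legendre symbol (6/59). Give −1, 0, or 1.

Pull out 2: since 59 ≡ 3 (mod 8), (2/59) = -1.
Reciprocity: 3 ≡ 3 and 59 ≡ 3 (mod 4), so (3/59) = −(59/3).
Reduce top mod 3: now compute (2/3).
Pull out 2: since 3 ≡ 3 (mod 8), (2/3) = -1.
Reached (1/3) = 1. Collecting the sign flips along the way, the symbol is -1.

-1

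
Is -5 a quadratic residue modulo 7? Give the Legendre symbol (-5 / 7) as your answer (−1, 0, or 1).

1

Euler's criterion: (-5/7) ≡ 2^3 (mod 7).
2^2 ≡ 4 (mod 7)
2^3 = 2^(2+1) ≡ 1 (mod 7).
Result is 1, so (-5/7) = 1.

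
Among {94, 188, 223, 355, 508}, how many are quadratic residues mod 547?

3

(94/547) = -1 → non-residue.
(188/547) = +1 → QR.
(223/547) = -1 → non-residue.
(355/547) = +1 → QR.
(508/547) = +1 → QR.
Total quadratic residues among the 5: 3.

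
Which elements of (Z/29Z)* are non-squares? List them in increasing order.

2 3 8 10 11 12 14 15 17 18 19 21 26 27

Square k = 1,…,14 (k and 29−k give the same square):
1²=1, 2²=4, 3²=9, 4²=16, 5²=25, 6²≡7, 7²≡20, 8²≡6, 9²≡23, 10²≡13, 11²≡5, 12²≡28, 13²≡24, 14²≡22 (mod 29).
The residues are {1, 4, 5, 6, 7, 9, 13, 16, 20, 22, 23, 24, 25, 28}; the non-residues are the remaining 14 nonzero classes.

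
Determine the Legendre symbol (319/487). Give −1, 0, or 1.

-1

Reciprocity: 319 ≡ 3 and 487 ≡ 3 (mod 4), so (319/487) = −(487/319).
Reduce top mod 319: now compute (168/319).
Pull out 2^3: since 319 ≡ 7 (mod 8), (2/319) = +1, so (2/319)^3 = +1.
Reciprocity: 21 ≡ 1 and 319 ≡ 3 (mod 4), so (21/319) = +(319/21).
Reduce top mod 21: now compute (4/21).
Pull out 2^2: since 21 ≡ 5 (mod 8), (2/21) = -1, so (2/21)^2 = +1.
Reached (1/21) = 1. Collecting the sign flips along the way, the symbol is -1.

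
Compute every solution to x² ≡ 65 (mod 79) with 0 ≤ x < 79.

Since 79 ≡ 3 (mod 4), a square root of 65 is 65^((79+1)/4) = 65^20 mod 79.
Repeated squaring: 65^2≡38, 65^4≡22, 65^8≡10, 65^16≡21 (mod 79).
65^20 = 65^(16+4) ≡ 67 (mod 79).
Check: 67² = 4489 ≡ 65 (mod 79). The two roots are 12 and 67.

12, 67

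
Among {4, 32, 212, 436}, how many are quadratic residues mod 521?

(4/521) = +1 → QR.
(32/521) = +1 → QR.
(212/521) = +1 → QR.
(436/521) = -1 → non-residue.
Total quadratic residues among the 4: 3.

3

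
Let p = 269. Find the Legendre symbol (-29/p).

Euler's criterion: (-29/269) ≡ 240^134 (mod 269).
240^2 ≡ 34 (mod 269)
240^4 ≡ 80 (mod 269)
240^8 ≡ 213 (mod 269)
240^16 ≡ 177 (mod 269)
240^32 ≡ 125 (mod 269)
240^64 ≡ 23 (mod 269)
240^128 ≡ 260 (mod 269)
240^134 = 240^(128+4+2) ≡ 268 (mod 269).
Result is 268 ≡ −1, so (-29/269) = −1.

-1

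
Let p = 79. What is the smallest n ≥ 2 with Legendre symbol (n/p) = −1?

(2/79) = +1, so 2 is a residue.
(3/79) = −1, so 3 is the smallest positive non-residue mod 79.

3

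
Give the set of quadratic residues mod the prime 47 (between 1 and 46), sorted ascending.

Square k = 1,…,23 (k and 47−k give the same square):
1²=1, 2²=4, 3²=9, 4²=16, 5²=25, 6²=36, 7²≡2, 8²≡17, 9²≡34, 10²≡6, 11²≡27, 12²≡3, 13²≡28, 14²≡8, 15²≡37, 16²≡21, 17²≡7, 18²≡42, 19²≡32, 20²≡24, 21²≡18, 22²≡14, 23²≡12 (mod 47).
So the quadratic residues mod 47 are {1, 2, 3, 4, 6, 7, 8, 9, 12, 14, 16, 17, 18, 21, 24, 25, 27, 28, 32, 34, 36, 37, 42}.

1, 2, 3, 4, 6, 7, 8, 9, 12, 14, 16, 17, 18, 21, 24, 25, 27, 28, 32, 34, 36, 37, 42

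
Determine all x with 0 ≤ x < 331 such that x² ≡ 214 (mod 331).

Since 331 ≡ 3 (mod 4), a square root of 214 is 214^((331+1)/4) = 214^83 mod 331.
Repeated squaring: 214^2≡118, 214^4≡22, 214^8≡153, 214^16≡239, 214^32≡189, 214^64≡304 (mod 331).
214^83 = 214^(64+16+2+1) ≡ 144 (mod 331).
Check: 144² = 20736 ≡ 214 (mod 331). The two roots are 144 and 187.

144, 187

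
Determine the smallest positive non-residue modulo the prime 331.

2

(2/331) = −1, so 2 is the smallest positive non-residue mod 331.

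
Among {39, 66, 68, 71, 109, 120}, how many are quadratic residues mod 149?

3

(39/149) = +1 → QR.
(66/149) = -1 → non-residue.
(68/149) = +1 → QR.
(71/149) = -1 → non-residue.
(109/149) = -1 → non-residue.
(120/149) = +1 → QR.
Total quadratic residues among the 6: 3.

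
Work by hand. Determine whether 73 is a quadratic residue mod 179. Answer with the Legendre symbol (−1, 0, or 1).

Reciprocity: 73 ≡ 1 and 179 ≡ 3 (mod 4), so (73/179) = +(179/73).
Reduce top mod 73: now compute (33/73).
Reciprocity: 33 ≡ 1 and 73 ≡ 1 (mod 4), so (33/73) = +(73/33).
Reduce top mod 33: now compute (7/33).
Reciprocity: 7 ≡ 3 and 33 ≡ 1 (mod 4), so (7/33) = +(33/7).
Reduce top mod 7: now compute (5/7).
Reciprocity: 5 ≡ 1 and 7 ≡ 3 (mod 4), so (5/7) = +(7/5).
Reduce top mod 5: now compute (2/5).
Pull out 2: since 5 ≡ 5 (mod 8), (2/5) = -1.
Reached (1/5) = 1. Collecting the sign flips along the way, the symbol is -1.

-1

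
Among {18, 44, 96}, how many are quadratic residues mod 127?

2

(18/127) = +1 → QR.
(44/127) = +1 → QR.
(96/127) = -1 → non-residue.
Total quadratic residues among the 3: 2.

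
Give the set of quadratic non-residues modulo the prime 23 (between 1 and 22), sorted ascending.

Square k = 1,…,11 (k and 23−k give the same square):
1²=1, 2²=4, 3²=9, 4²=16, 5²≡2, 6²≡13, 7²≡3, 8²≡18, 9²≡12, 10²≡8, 11²≡6 (mod 23).
The residues are {1, 2, 3, 4, 6, 8, 9, 12, 13, 16, 18}; the non-residues are the remaining 11 nonzero classes.

5,7,10,11,14,15,17,19,20,21,22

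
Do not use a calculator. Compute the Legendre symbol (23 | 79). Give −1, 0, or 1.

1

Euler's criterion: (23/79) ≡ 23^39 (mod 79).
23^2 ≡ 55 (mod 79)
23^4 ≡ 23 (mod 79)
23^8 ≡ 55 (mod 79)
23^16 ≡ 23 (mod 79)
23^32 ≡ 55 (mod 79)
23^39 = 23^(32+4+2+1) ≡ 1 (mod 79).
Result is 1, so (23/79) = 1.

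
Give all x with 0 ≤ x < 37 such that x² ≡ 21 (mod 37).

13, 24

37 ≡ 1 (mod 4), so we find a root by search.
Trying successive values, 13² = 169 ≡ 21 (mod 37). The other root is 37 − 13 = 24.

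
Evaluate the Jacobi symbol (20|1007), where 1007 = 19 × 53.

Pull out 2^2: since 1007 ≡ 7 (mod 8), (2/1007) = +1, so (2/1007)^2 = +1.
Reciprocity: 5 ≡ 1 and 1007 ≡ 3 (mod 4), so (5/1007) = +(1007/5).
Reduce top mod 5: now compute (2/5).
Pull out 2: since 5 ≡ 5 (mod 8), (2/5) = -1.
Reached (1/5) = 1. Collecting the sign flips along the way, the symbol is -1.

-1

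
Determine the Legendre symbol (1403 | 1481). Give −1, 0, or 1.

Reciprocity: 1403 ≡ 3 and 1481 ≡ 1 (mod 4), so (1403/1481) = +(1481/1403).
Reduce top mod 1403: now compute (78/1403).
Pull out 2: since 1403 ≡ 3 (mod 8), (2/1403) = -1.
Reciprocity: 39 ≡ 3 and 1403 ≡ 3 (mod 4), so (39/1403) = −(1403/39).
Reduce top mod 39: now compute (38/39).
Pull out 2: since 39 ≡ 7 (mod 8), (2/39) = +1.
Reciprocity: 19 ≡ 3 and 39 ≡ 3 (mod 4), so (19/39) = −(39/19).
Reduce top mod 19: now compute (1/19).
Reached (1/19) = 1. Collecting the sign flips along the way, the symbol is -1.

-1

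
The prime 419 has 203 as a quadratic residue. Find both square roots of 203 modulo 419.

56, 363

Since 419 ≡ 3 (mod 4), a square root of 203 is 203^((419+1)/4) = 203^105 mod 419.
Repeated squaring: 203^2≡147, 203^4≡240, 203^8≡197, 203^16≡261, 203^32≡243, 203^64≡389 (mod 419).
203^105 = 203^(64+32+8+1) ≡ 363 (mod 419).
Check: 363² = 131769 ≡ 203 (mod 419). The two roots are 56 and 363.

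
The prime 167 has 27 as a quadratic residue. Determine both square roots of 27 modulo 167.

19, 148

Since 167 ≡ 3 (mod 4), a square root of 27 is 27^((167+1)/4) = 27^42 mod 167.
Repeated squaring: 27^2≡61, 27^4≡47, 27^8≡38, 27^16≡108, 27^32≡141 (mod 167).
27^42 = 27^(32+8+2) ≡ 19 (mod 167).
Check: 19² = 361 ≡ 27 (mod 167). The two roots are 19 and 148.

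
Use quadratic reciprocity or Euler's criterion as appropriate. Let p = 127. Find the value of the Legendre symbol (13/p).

1

Reciprocity: 13 ≡ 1 and 127 ≡ 3 (mod 4), so (13/127) = +(127/13).
Reduce top mod 13: now compute (10/13).
Pull out 2: since 13 ≡ 5 (mod 8), (2/13) = -1.
Reciprocity: 5 ≡ 1 and 13 ≡ 1 (mod 4), so (5/13) = +(13/5).
Reduce top mod 5: now compute (3/5).
Reciprocity: 3 ≡ 3 and 5 ≡ 1 (mod 4), so (3/5) = +(5/3).
Reduce top mod 3: now compute (2/3).
Pull out 2: since 3 ≡ 3 (mod 8), (2/3) = -1.
Reached (1/3) = 1. Collecting the sign flips along the way, the symbol is +1.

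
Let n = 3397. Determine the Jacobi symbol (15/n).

Reciprocity: 15 ≡ 3 and 3397 ≡ 1 (mod 4), so (15/3397) = +(3397/15).
Reduce top mod 15: now compute (7/15).
Reciprocity: 7 ≡ 3 and 15 ≡ 3 (mod 4), so (7/15) = −(15/7).
Reduce top mod 7: now compute (1/7).
Reached (1/7) = 1. Collecting the sign flips along the way, the symbol is -1.

-1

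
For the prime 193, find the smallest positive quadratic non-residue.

5

(2/193) = +1, so 2 is a residue.
(3/193) = +1, so 3 is a residue.
(4/193) = +1, so 4 is a residue.
(5/193) = −1, so 5 is the smallest positive non-residue mod 193.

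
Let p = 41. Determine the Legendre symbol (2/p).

1

Euler's criterion: (2/41) ≡ 2^20 (mod 41).
2^2 ≡ 4 (mod 41)
2^4 ≡ 16 (mod 41)
2^8 ≡ 10 (mod 41)
2^16 ≡ 18 (mod 41)
2^20 = 2^(16+4) ≡ 1 (mod 41).
Result is 1, so (2/41) = 1.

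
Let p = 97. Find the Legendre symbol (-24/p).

1

First reduce: -24 ≡ 73 (mod 97).
Reciprocity: 73 ≡ 1 and 97 ≡ 1 (mod 4), so (73/97) = +(97/73).
Reduce top mod 73: now compute (24/73).
Pull out 2^3: since 73 ≡ 1 (mod 8), (2/73) = +1, so (2/73)^3 = +1.
Reciprocity: 3 ≡ 3 and 73 ≡ 1 (mod 4), so (3/73) = +(73/3).
Reduce top mod 3: now compute (1/3).
Reached (1/3) = 1. Collecting the sign flips along the way, the symbol is +1.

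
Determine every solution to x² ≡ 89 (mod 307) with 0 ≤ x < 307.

150, 157

Since 307 ≡ 3 (mod 4), a square root of 89 is 89^((307+1)/4) = 89^77 mod 307.
Repeated squaring: 89^2≡246, 89^4≡37, 89^8≡141, 89^16≡233, 89^32≡257, 89^64≡44 (mod 307).
89^77 = 89^(64+8+4+1) ≡ 150 (mod 307).
Check: 150² = 22500 ≡ 89 (mod 307). The two roots are 150 and 157.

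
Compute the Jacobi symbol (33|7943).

-1

Reciprocity: 33 ≡ 1 and 7943 ≡ 3 (mod 4), so (33/7943) = +(7943/33).
Reduce top mod 33: now compute (23/33).
Reciprocity: 23 ≡ 3 and 33 ≡ 1 (mod 4), so (23/33) = +(33/23).
Reduce top mod 23: now compute (10/23).
Pull out 2: since 23 ≡ 7 (mod 8), (2/23) = +1.
Reciprocity: 5 ≡ 1 and 23 ≡ 3 (mod 4), so (5/23) = +(23/5).
Reduce top mod 5: now compute (3/5).
Reciprocity: 3 ≡ 3 and 5 ≡ 1 (mod 4), so (3/5) = +(5/3).
Reduce top mod 3: now compute (2/3).
Pull out 2: since 3 ≡ 3 (mod 8), (2/3) = -1.
Reached (1/3) = 1. Collecting the sign flips along the way, the symbol is -1.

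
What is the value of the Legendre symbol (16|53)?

1

Pull out 2^4: since 53 ≡ 5 (mod 8), (2/53) = -1, so (2/53)^4 = +1.
Reached (1/53) = 1. Collecting the sign flips along the way, the symbol is +1.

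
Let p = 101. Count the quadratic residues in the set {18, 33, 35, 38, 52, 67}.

(18/101) = -1 → non-residue.
(33/101) = +1 → QR.
(35/101) = -1 → non-residue.
(38/101) = -1 → non-residue.
(52/101) = +1 → QR.
(67/101) = -1 → non-residue.
Total quadratic residues among the 6: 2.

2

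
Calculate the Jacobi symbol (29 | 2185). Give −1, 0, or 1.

Reciprocity: 29 ≡ 1 and 2185 ≡ 1 (mod 4), so (29/2185) = +(2185/29).
Reduce top mod 29: now compute (10/29).
Pull out 2: since 29 ≡ 5 (mod 8), (2/29) = -1.
Reciprocity: 5 ≡ 1 and 29 ≡ 1 (mod 4), so (5/29) = +(29/5).
Reduce top mod 5: now compute (4/5).
Pull out 2^2: since 5 ≡ 5 (mod 8), (2/5) = -1, so (2/5)^2 = +1.
Reached (1/5) = 1. Collecting the sign flips along the way, the symbol is -1.

-1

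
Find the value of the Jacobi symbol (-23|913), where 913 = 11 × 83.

1

First reduce: -23 ≡ 890 (mod 913).
Pull out 2: since 913 ≡ 1 (mod 8), (2/913) = +1.
Reciprocity: 445 ≡ 1 and 913 ≡ 1 (mod 4), so (445/913) = +(913/445).
Reduce top mod 445: now compute (23/445).
Reciprocity: 23 ≡ 3 and 445 ≡ 1 (mod 4), so (23/445) = +(445/23).
Reduce top mod 23: now compute (8/23).
Pull out 2^3: since 23 ≡ 7 (mod 8), (2/23) = +1, so (2/23)^3 = +1.
Reached (1/23) = 1. Collecting the sign flips along the way, the symbol is +1.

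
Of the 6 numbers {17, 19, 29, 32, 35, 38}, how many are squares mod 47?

(17/47) = +1 → QR.
(19/47) = -1 → non-residue.
(29/47) = -1 → non-residue.
(32/47) = +1 → QR.
(35/47) = -1 → non-residue.
(38/47) = -1 → non-residue.
Total quadratic residues among the 6: 2.

2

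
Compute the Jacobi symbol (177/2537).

0

Reciprocity: 177 ≡ 1 and 2537 ≡ 1 (mod 4), so (177/2537) = +(2537/177).
Reduce top mod 177: now compute (59/177).
Reciprocity: 59 ≡ 3 and 177 ≡ 1 (mod 4), so (59/177) = +(177/59).
Reduce top mod 59: now compute (0/59).
Top reduces to 0: gcd > 1, so the symbol is 0.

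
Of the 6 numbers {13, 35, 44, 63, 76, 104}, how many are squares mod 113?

(13/113) = +1 → QR.
(35/113) = -1 → non-residue.
(44/113) = +1 → QR.
(63/113) = +1 → QR.
(76/113) = -1 → non-residue.
(104/113) = +1 → QR.
Total quadratic residues among the 6: 4.

4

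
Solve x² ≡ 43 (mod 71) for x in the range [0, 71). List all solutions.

Since 71 ≡ 3 (mod 4), a square root of 43 is 43^((71+1)/4) = 43^18 mod 71.
Repeated squaring: 43^2≡3, 43^4≡9, 43^8≡10, 43^16≡29 (mod 71).
43^18 = 43^(16+2) ≡ 16 (mod 71).
Check: 16² = 256 ≡ 43 (mod 71). The two roots are 16 and 55.

16, 55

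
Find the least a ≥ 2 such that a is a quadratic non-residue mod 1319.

(2/1319) = +1, so 2 is a residue.
(3/1319) = +1, so 3 is a residue.
(4/1319) = +1, so 4 is a residue.
(5/1319) = +1, so 5 is a residue.
(6/1319) = +1, so 6 is a residue.
(7/1319) = +1, so 7 is a residue.
(8/1319) = +1, so 8 is a residue.
(9/1319) = +1, so 9 is a residue.
(10/1319) = +1, so 10 is a residue.
(11/1319) = +1, so 11 is a residue.
(12/1319) = +1, so 12 is a residue.
(13/1319) = −1, so 13 is the smallest positive non-residue mod 1319.

13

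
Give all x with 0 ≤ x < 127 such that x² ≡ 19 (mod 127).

20, 107

Since 127 ≡ 3 (mod 4), a square root of 19 is 19^((127+1)/4) = 19^32 mod 127.
Repeated squaring: 19^2≡107, 19^4≡19, 19^8≡107, 19^16≡19, 19^32≡107 (mod 127).
19^32 = 19^(32) ≡ 107 (mod 127).
Check: 107² = 11449 ≡ 19 (mod 127). The two roots are 20 and 107.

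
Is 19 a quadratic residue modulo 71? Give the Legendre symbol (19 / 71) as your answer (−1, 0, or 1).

Euler's criterion: (19/71) ≡ 19^35 (mod 71).
19^2 ≡ 6 (mod 71)
19^4 ≡ 36 (mod 71)
19^8 ≡ 18 (mod 71)
19^16 ≡ 40 (mod 71)
19^32 ≡ 38 (mod 71)
19^35 = 19^(32+2+1) ≡ 1 (mod 71).
Result is 1, so (19/71) = 1.

1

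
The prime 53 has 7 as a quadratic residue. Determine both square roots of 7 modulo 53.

22, 31

53 ≡ 1 (mod 4), so we find a root by search.
Trying successive values, 22² = 484 ≡ 7 (mod 53). The other root is 53 − 22 = 31.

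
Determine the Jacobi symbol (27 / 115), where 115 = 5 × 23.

-1

Reciprocity: 27 ≡ 3 and 115 ≡ 3 (mod 4), so (27/115) = −(115/27).
Reduce top mod 27: now compute (7/27).
Reciprocity: 7 ≡ 3 and 27 ≡ 3 (mod 4), so (7/27) = −(27/7).
Reduce top mod 7: now compute (6/7).
Pull out 2: since 7 ≡ 7 (mod 8), (2/7) = +1.
Reciprocity: 3 ≡ 3 and 7 ≡ 3 (mod 4), so (3/7) = −(7/3).
Reduce top mod 3: now compute (1/3).
Reached (1/3) = 1. Collecting the sign flips along the way, the symbol is -1.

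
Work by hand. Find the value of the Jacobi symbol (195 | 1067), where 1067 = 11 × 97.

-1

Reciprocity: 195 ≡ 3 and 1067 ≡ 3 (mod 4), so (195/1067) = −(1067/195).
Reduce top mod 195: now compute (92/195).
Pull out 2^2: since 195 ≡ 3 (mod 8), (2/195) = -1, so (2/195)^2 = +1.
Reciprocity: 23 ≡ 3 and 195 ≡ 3 (mod 4), so (23/195) = −(195/23).
Reduce top mod 23: now compute (11/23).
Reciprocity: 11 ≡ 3 and 23 ≡ 3 (mod 4), so (11/23) = −(23/11).
Reduce top mod 11: now compute (1/11).
Reached (1/11) = 1. Collecting the sign flips along the way, the symbol is -1.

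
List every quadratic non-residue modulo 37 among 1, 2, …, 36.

Square k = 1,…,18 (k and 37−k give the same square):
1²=1, 2²=4, 3²=9, 4²=16, 5²=25, 6²=36, 7²≡12, 8²≡27, 9²≡7, 10²≡26, 11²≡10, 12²≡33, 13²≡21, 14²≡11, 15²≡3, 16²≡34, 17²≡30, 18²≡28 (mod 37).
The residues are {1, 3, 4, 7, 9, 10, 11, 12, 16, 21, 25, 26, 27, 28, 30, 33, 34, 36}; the non-residues are the remaining 18 nonzero classes.

2 5 6 8 13 14 15 17 18 19 20 22 23 24 29 31 32 35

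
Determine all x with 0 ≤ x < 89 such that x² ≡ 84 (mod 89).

23, 66

89 ≡ 1 (mod 4), so we find a root by search.
Trying successive values, 23² = 529 ≡ 84 (mod 89). The other root is 89 − 23 = 66.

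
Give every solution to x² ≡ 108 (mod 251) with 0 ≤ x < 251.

46, 205

Since 251 ≡ 3 (mod 4), a square root of 108 is 108^((251+1)/4) = 108^63 mod 251.
Repeated squaring: 108^2≡118, 108^4≡119, 108^8≡105, 108^16≡232, 108^32≡110 (mod 251).
108^63 = 108^(32+16+8+4+2+1) ≡ 205 (mod 251).
Check: 205² = 42025 ≡ 108 (mod 251). The two roots are 46 and 205.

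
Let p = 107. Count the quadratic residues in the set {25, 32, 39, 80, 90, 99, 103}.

(25/107) = +1 → QR.
(32/107) = -1 → non-residue.
(39/107) = +1 → QR.
(80/107) = -1 → non-residue.
(90/107) = +1 → QR.
(99/107) = +1 → QR.
(103/107) = -1 → non-residue.
Total quadratic residues among the 7: 4.

4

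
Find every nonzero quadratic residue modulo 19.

1, 4, 5, 6, 7, 9, 11, 16, 17

Square k = 1,…,9 (k and 19−k give the same square):
1²=1, 2²=4, 3²=9, 4²=16, 5²≡6, 6²≡17, 7²≡11, 8²≡7, 9²≡5 (mod 19).
So the quadratic residues mod 19 are {1, 4, 5, 6, 7, 9, 11, 16, 17}.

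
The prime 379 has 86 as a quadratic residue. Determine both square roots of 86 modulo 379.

Since 379 ≡ 3 (mod 4), a square root of 86 is 86^((379+1)/4) = 86^95 mod 379.
Repeated squaring: 86^2≡195, 86^4≡125, 86^8≡86, 86^16≡195, 86^32≡125, 86^64≡86 (mod 379).
86^95 = 86^(64+16+8+4+2+1) ≡ 125 (mod 379).
Check: 125² = 15625 ≡ 86 (mod 379). The two roots are 125 and 254.

125, 254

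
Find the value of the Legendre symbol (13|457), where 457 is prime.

Reciprocity: 13 ≡ 1 and 457 ≡ 1 (mod 4), so (13/457) = +(457/13).
Reduce top mod 13: now compute (2/13).
Pull out 2: since 13 ≡ 5 (mod 8), (2/13) = -1.
Reached (1/13) = 1. Collecting the sign flips along the way, the symbol is -1.

-1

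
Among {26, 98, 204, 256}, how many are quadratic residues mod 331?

2

(26/331) = +1 → QR.
(98/331) = -1 → non-residue.
(204/331) = -1 → non-residue.
(256/331) = +1 → QR.
Total quadratic residues among the 4: 2.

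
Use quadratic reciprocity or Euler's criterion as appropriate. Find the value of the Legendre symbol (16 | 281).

Pull out 2^4: since 281 ≡ 1 (mod 8), (2/281) = +1, so (2/281)^4 = +1.
Reached (1/281) = 1. Collecting the sign flips along the way, the symbol is +1.

1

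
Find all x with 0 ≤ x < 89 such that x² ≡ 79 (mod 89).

89 ≡ 1 (mod 4), so we find a root by search.
Trying successive values, 41² = 1681 ≡ 79 (mod 89). The other root is 89 − 41 = 48.

41, 48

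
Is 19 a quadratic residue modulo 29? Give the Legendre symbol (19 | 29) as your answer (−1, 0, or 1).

Euler's criterion: (19/29) ≡ 19^14 (mod 29).
19^2 ≡ 13 (mod 29)
19^4 ≡ 24 (mod 29)
19^8 ≡ 25 (mod 29)
19^14 = 19^(8+4+2) ≡ 28 (mod 29).
Result is 28 ≡ −1, so (19/29) = −1.

-1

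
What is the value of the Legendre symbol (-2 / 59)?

1

First reduce: -2 ≡ 57 (mod 59).
Reciprocity: 57 ≡ 1 and 59 ≡ 3 (mod 4), so (57/59) = +(59/57).
Reduce top mod 57: now compute (2/57).
Pull out 2: since 57 ≡ 1 (mod 8), (2/57) = +1.
Reached (1/57) = 1. Collecting the sign flips along the way, the symbol is +1.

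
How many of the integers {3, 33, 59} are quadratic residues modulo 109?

(3/109) = +1 → QR.
(33/109) = -1 → non-residue.
(59/109) = -1 → non-residue.
Total quadratic residues among the 3: 1.

1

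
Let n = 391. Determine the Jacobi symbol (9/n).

1

Reciprocity: 9 ≡ 1 and 391 ≡ 3 (mod 4), so (9/391) = +(391/9).
Reduce top mod 9: now compute (4/9).
Pull out 2^2: since 9 ≡ 1 (mod 8), (2/9) = +1, so (2/9)^2 = +1.
Reached (1/9) = 1. Collecting the sign flips along the way, the symbol is +1.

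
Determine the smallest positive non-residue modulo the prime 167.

(2/167) = +1, so 2 is a residue.
(3/167) = +1, so 3 is a residue.
(4/167) = +1, so 4 is a residue.
(5/167) = −1, so 5 is the smallest positive non-residue mod 167.

5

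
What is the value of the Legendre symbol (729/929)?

1

Reciprocity: 729 ≡ 1 and 929 ≡ 1 (mod 4), so (729/929) = +(929/729).
Reduce top mod 729: now compute (200/729).
Pull out 2^3: since 729 ≡ 1 (mod 8), (2/729) = +1, so (2/729)^3 = +1.
Reciprocity: 25 ≡ 1 and 729 ≡ 1 (mod 4), so (25/729) = +(729/25).
Reduce top mod 25: now compute (4/25).
Pull out 2^2: since 25 ≡ 1 (mod 8), (2/25) = +1, so (2/25)^2 = +1.
Reached (1/25) = 1. Collecting the sign flips along the way, the symbol is +1.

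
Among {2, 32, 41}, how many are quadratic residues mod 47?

2

(2/47) = +1 → QR.
(32/47) = +1 → QR.
(41/47) = -1 → non-residue.
Total quadratic residues among the 3: 2.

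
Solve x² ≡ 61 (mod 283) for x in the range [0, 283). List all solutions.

Since 283 ≡ 3 (mod 4), a square root of 61 is 61^((283+1)/4) = 61^71 mod 283.
Repeated squaring: 61^2≡42, 61^4≡66, 61^8≡111, 61^16≡152, 61^32≡181, 61^64≡216 (mod 283).
61^71 = 61^(64+4+2+1) ≡ 175 (mod 283).
Check: 175² = 30625 ≡ 61 (mod 283). The two roots are 108 and 175.

108, 175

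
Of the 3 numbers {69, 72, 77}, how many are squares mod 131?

(69/131) = -1 → non-residue.
(72/131) = -1 → non-residue.
(77/131) = +1 → QR.
Total quadratic residues among the 3: 1.

1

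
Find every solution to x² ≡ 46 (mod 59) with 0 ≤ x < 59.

20, 39

Since 59 ≡ 3 (mod 4), a square root of 46 is 46^((59+1)/4) = 46^15 mod 59.
Repeated squaring: 46^2≡51, 46^4≡5, 46^8≡25 (mod 59).
46^15 = 46^(8+4+2+1) ≡ 20 (mod 59).
Check: 20² = 400 ≡ 46 (mod 59). The two roots are 20 and 39.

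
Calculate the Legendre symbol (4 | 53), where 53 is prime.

Pull out 2^2: since 53 ≡ 5 (mod 8), (2/53) = -1, so (2/53)^2 = +1.
Reached (1/53) = 1. Collecting the sign flips along the way, the symbol is +1.

1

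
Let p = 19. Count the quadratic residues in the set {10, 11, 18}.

(10/19) = -1 → non-residue.
(11/19) = +1 → QR.
(18/19) = -1 → non-residue.
Total quadratic residues among the 3: 1.

1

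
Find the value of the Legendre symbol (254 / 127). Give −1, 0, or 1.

First reduce: 254 ≡ 0 (mod 127).
Top reduces to 0: gcd > 1, so the symbol is 0.

0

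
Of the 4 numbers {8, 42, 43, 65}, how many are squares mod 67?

1

(8/67) = -1 → non-residue.
(42/67) = -1 → non-residue.
(43/67) = -1 → non-residue.
(65/67) = +1 → QR.
Total quadratic residues among the 4: 1.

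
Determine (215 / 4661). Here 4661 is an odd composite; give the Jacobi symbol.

Reciprocity: 215 ≡ 3 and 4661 ≡ 1 (mod 4), so (215/4661) = +(4661/215).
Reduce top mod 215: now compute (146/215).
Pull out 2: since 215 ≡ 7 (mod 8), (2/215) = +1.
Reciprocity: 73 ≡ 1 and 215 ≡ 3 (mod 4), so (73/215) = +(215/73).
Reduce top mod 73: now compute (69/73).
Reciprocity: 69 ≡ 1 and 73 ≡ 1 (mod 4), so (69/73) = +(73/69).
Reduce top mod 69: now compute (4/69).
Pull out 2^2: since 69 ≡ 5 (mod 8), (2/69) = -1, so (2/69)^2 = +1.
Reached (1/69) = 1. Collecting the sign flips along the way, the symbol is +1.

1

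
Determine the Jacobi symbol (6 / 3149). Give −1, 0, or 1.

Pull out 2: since 3149 ≡ 5 (mod 8), (2/3149) = -1.
Reciprocity: 3 ≡ 3 and 3149 ≡ 1 (mod 4), so (3/3149) = +(3149/3).
Reduce top mod 3: now compute (2/3).
Pull out 2: since 3 ≡ 3 (mod 8), (2/3) = -1.
Reached (1/3) = 1. Collecting the sign flips along the way, the symbol is +1.

1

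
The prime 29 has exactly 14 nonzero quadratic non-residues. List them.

2 3 8 10 11 12 14 15 17 18 19 21 26 27

Square k = 1,…,14 (k and 29−k give the same square):
1²=1, 2²=4, 3²=9, 4²=16, 5²=25, 6²≡7, 7²≡20, 8²≡6, 9²≡23, 10²≡13, 11²≡5, 12²≡28, 13²≡24, 14²≡22 (mod 29).
The residues are {1, 4, 5, 6, 7, 9, 13, 16, 20, 22, 23, 24, 25, 28}; the non-residues are the remaining 14 nonzero classes.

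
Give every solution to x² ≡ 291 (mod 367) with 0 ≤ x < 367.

Since 367 ≡ 3 (mod 4), a square root of 291 is 291^((367+1)/4) = 291^92 mod 367.
Repeated squaring: 291^2≡271, 291^4≡41, 291^8≡213, 291^16≡228, 291^32≡237, 291^64≡18 (mod 367).
291^92 = 291^(64+16+8+4) ≡ 113 (mod 367).
Check: 113² = 12769 ≡ 291 (mod 367). The two roots are 113 and 254.

113, 254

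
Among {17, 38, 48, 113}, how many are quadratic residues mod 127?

(17/127) = +1 → QR.
(38/127) = +1 → QR.
(48/127) = -1 → non-residue.
(113/127) = +1 → QR.
Total quadratic residues among the 4: 3.

3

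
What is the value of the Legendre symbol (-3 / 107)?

First reduce: -3 ≡ 104 (mod 107).
Pull out 2^3: since 107 ≡ 3 (mod 8), (2/107) = -1, so (2/107)^3 = -1.
Reciprocity: 13 ≡ 1 and 107 ≡ 3 (mod 4), so (13/107) = +(107/13).
Reduce top mod 13: now compute (3/13).
Reciprocity: 3 ≡ 3 and 13 ≡ 1 (mod 4), so (3/13) = +(13/3).
Reduce top mod 3: now compute (1/3).
Reached (1/3) = 1. Collecting the sign flips along the way, the symbol is -1.

-1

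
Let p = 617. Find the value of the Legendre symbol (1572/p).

Euler's criterion: (1572/617) ≡ 338^308 (mod 617).
338^2 ≡ 99 (mod 617)
338^4 ≡ 546 (mod 617)
338^8 ≡ 105 (mod 617)
338^16 ≡ 536 (mod 617)
338^32 ≡ 391 (mod 617)
338^64 ≡ 482 (mod 617)
338^128 ≡ 332 (mod 617)
338^256 ≡ 398 (mod 617)
338^308 = 338^(256+32+16+4) ≡ 1 (mod 617).
Result is 1, so (1572/617) = 1.

1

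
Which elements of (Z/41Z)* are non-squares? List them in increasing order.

3, 6, 7, 11, 12, 13, 14, 15, 17, 19, 22, 24, 26, 27, 28, 29, 30, 34, 35, 38

Square k = 1,…,20 (k and 41−k give the same square):
1²=1, 2²=4, 3²=9, 4²=16, 5²=25, 6²=36, 7²≡8, 8²≡23, 9²≡40, 10²≡18, 11²≡39, 12²≡21, 13²≡5, 14²≡32, 15²≡20, 16²≡10, 17²≡2, 18²≡37, 19²≡33, 20²≡31 (mod 41).
The residues are {1, 2, 4, 5, 8, 9, 10, 16, 18, 20, 21, 23, 25, 31, 32, 33, 36, 37, 39, 40}; the non-residues are the remaining 20 nonzero classes.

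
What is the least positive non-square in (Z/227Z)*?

(2/227) = −1, so 2 is the smallest positive non-residue mod 227.

2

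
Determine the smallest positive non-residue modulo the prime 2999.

(2/2999) = +1, so 2 is a residue.
(3/2999) = +1, so 3 is a residue.
(4/2999) = +1, so 4 is a residue.
(5/2999) = +1, so 5 is a residue.
(6/2999) = +1, so 6 is a residue.
(7/2999) = +1, so 7 is a residue.
(8/2999) = +1, so 8 is a residue.
(9/2999) = +1, so 9 is a residue.
(10/2999) = +1, so 10 is a residue.
(11/2999) = +1, so 11 is a residue.
(12/2999) = +1, so 12 is a residue.
(13/2999) = +1, so 13 is a residue.
(14/2999) = +1, so 14 is a residue.
(15/2999) = +1, so 15 is a residue.
(16/2999) = +1, so 16 is a residue.
(17/2999) = −1, so 17 is the smallest positive non-residue mod 2999.

17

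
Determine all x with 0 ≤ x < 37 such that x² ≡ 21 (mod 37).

13, 24

37 ≡ 1 (mod 4), so we find a root by search.
Trying successive values, 13² = 169 ≡ 21 (mod 37). The other root is 37 − 13 = 24.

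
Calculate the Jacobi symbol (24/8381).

Pull out 2^3: since 8381 ≡ 5 (mod 8), (2/8381) = -1, so (2/8381)^3 = -1.
Reciprocity: 3 ≡ 3 and 8381 ≡ 1 (mod 4), so (3/8381) = +(8381/3).
Reduce top mod 3: now compute (2/3).
Pull out 2: since 3 ≡ 3 (mod 8), (2/3) = -1.
Reached (1/3) = 1. Collecting the sign flips along the way, the symbol is +1.

1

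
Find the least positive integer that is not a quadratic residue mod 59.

2

(2/59) = −1, so 2 is the smallest positive non-residue mod 59.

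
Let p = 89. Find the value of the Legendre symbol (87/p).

Euler's criterion: (87/89) ≡ 87^44 (mod 89).
87^2 ≡ 4 (mod 89)
87^4 ≡ 16 (mod 89)
87^8 ≡ 78 (mod 89)
87^16 ≡ 32 (mod 89)
87^32 ≡ 45 (mod 89)
87^44 = 87^(32+8+4) ≡ 1 (mod 89).
Result is 1, so (87/89) = 1.

1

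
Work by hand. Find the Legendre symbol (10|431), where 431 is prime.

Pull out 2: since 431 ≡ 7 (mod 8), (2/431) = +1.
Reciprocity: 5 ≡ 1 and 431 ≡ 3 (mod 4), so (5/431) = +(431/5).
Reduce top mod 5: now compute (1/5).
Reached (1/5) = 1. Collecting the sign flips along the way, the symbol is +1.

1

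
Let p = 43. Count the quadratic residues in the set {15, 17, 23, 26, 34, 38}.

4

(15/43) = +1 → QR.
(17/43) = +1 → QR.
(23/43) = +1 → QR.
(26/43) = -1 → non-residue.
(34/43) = -1 → non-residue.
(38/43) = +1 → QR.
Total quadratic residues among the 6: 4.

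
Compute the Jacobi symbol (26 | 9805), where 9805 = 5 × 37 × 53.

-1

Pull out 2: since 9805 ≡ 5 (mod 8), (2/9805) = -1.
Reciprocity: 13 ≡ 1 and 9805 ≡ 1 (mod 4), so (13/9805) = +(9805/13).
Reduce top mod 13: now compute (3/13).
Reciprocity: 3 ≡ 3 and 13 ≡ 1 (mod 4), so (3/13) = +(13/3).
Reduce top mod 3: now compute (1/3).
Reached (1/3) = 1. Collecting the sign flips along the way, the symbol is -1.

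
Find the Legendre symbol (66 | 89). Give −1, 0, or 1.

Pull out 2: since 89 ≡ 1 (mod 8), (2/89) = +1.
Reciprocity: 33 ≡ 1 and 89 ≡ 1 (mod 4), so (33/89) = +(89/33).
Reduce top mod 33: now compute (23/33).
Reciprocity: 23 ≡ 3 and 33 ≡ 1 (mod 4), so (23/33) = +(33/23).
Reduce top mod 23: now compute (10/23).
Pull out 2: since 23 ≡ 7 (mod 8), (2/23) = +1.
Reciprocity: 5 ≡ 1 and 23 ≡ 3 (mod 4), so (5/23) = +(23/5).
Reduce top mod 5: now compute (3/5).
Reciprocity: 3 ≡ 3 and 5 ≡ 1 (mod 4), so (3/5) = +(5/3).
Reduce top mod 3: now compute (2/3).
Pull out 2: since 3 ≡ 3 (mod 8), (2/3) = -1.
Reached (1/3) = 1. Collecting the sign flips along the way, the symbol is -1.

-1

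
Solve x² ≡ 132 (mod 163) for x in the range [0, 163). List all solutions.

Since 163 ≡ 3 (mod 4), a square root of 132 is 132^((163+1)/4) = 132^41 mod 163.
Repeated squaring: 132^2≡146, 132^4≡126, 132^8≡65, 132^16≡150, 132^32≡6 (mod 163).
132^41 = 132^(32+8+1) ≡ 135 (mod 163).
Check: 135² = 18225 ≡ 132 (mod 163). The two roots are 28 and 135.

28, 135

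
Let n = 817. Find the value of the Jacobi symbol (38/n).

Pull out 2: since 817 ≡ 1 (mod 8), (2/817) = +1.
Reciprocity: 19 ≡ 3 and 817 ≡ 1 (mod 4), so (19/817) = +(817/19).
Reduce top mod 19: now compute (0/19).
Top reduces to 0: gcd > 1, so the symbol is 0.

0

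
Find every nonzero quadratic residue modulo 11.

Square k = 1,…,5 (k and 11−k give the same square):
1²=1, 2²=4, 3²=9, 4²≡5, 5²≡3 (mod 11).
So the quadratic residues mod 11 are {1, 3, 4, 5, 9}.

1 3 4 5 9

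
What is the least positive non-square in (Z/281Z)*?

3

(2/281) = +1, so 2 is a residue.
(3/281) = −1, so 3 is the smallest positive non-residue mod 281.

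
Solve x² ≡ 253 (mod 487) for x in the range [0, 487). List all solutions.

184, 303

Since 487 ≡ 3 (mod 4), a square root of 253 is 253^((487+1)/4) = 253^122 mod 487.
Repeated squaring: 253^2≡212, 253^4≡140, 253^8≡120, 253^16≡277, 253^32≡270, 253^64≡337 (mod 487).
253^122 = 253^(64+32+16+8+2) ≡ 303 (mod 487).
Check: 303² = 91809 ≡ 253 (mod 487). The two roots are 184 and 303.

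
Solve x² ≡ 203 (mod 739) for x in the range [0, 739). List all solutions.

41, 698

Since 739 ≡ 3 (mod 4), a square root of 203 is 203^((739+1)/4) = 203^185 mod 739.
Repeated squaring: 203^2≡564, 203^4≡326, 203^8≡599, 203^16≡386, 203^32≡457, 203^64≡451, 203^128≡176 (mod 739).
203^185 = 203^(128+32+16+8+1) ≡ 41 (mod 739).
Check: 41² = 1681 ≡ 203 (mod 739). The two roots are 41 and 698.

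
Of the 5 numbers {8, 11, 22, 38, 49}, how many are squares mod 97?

(8/97) = +1 → QR.
(11/97) = +1 → QR.
(22/97) = +1 → QR.
(38/97) = -1 → non-residue.
(49/97) = +1 → QR.
Total quadratic residues among the 5: 4.

4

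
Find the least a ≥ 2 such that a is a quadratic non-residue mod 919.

(2/919) = +1, so 2 is a residue.
(3/919) = −1, so 3 is the smallest positive non-residue mod 919.

3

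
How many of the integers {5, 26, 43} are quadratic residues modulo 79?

2

(5/79) = +1 → QR.
(26/79) = +1 → QR.
(43/79) = -1 → non-residue.
Total quadratic residues among the 3: 2.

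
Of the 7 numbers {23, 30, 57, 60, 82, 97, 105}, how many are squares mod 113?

6

(23/113) = -1 → non-residue.
(30/113) = +1 → QR.
(57/113) = +1 → QR.
(60/113) = +1 → QR.
(82/113) = +1 → QR.
(97/113) = +1 → QR.
(105/113) = +1 → QR.
Total quadratic residues among the 7: 6.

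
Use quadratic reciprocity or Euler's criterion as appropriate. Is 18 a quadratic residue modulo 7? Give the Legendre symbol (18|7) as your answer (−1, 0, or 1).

1

First reduce: 18 ≡ 4 (mod 7).
Pull out 2^2: since 7 ≡ 7 (mod 8), (2/7) = +1, so (2/7)^2 = +1.
Reached (1/7) = 1. Collecting the sign flips along the way, the symbol is +1.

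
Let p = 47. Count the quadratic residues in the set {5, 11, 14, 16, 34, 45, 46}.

3

(5/47) = -1 → non-residue.
(11/47) = -1 → non-residue.
(14/47) = +1 → QR.
(16/47) = +1 → QR.
(34/47) = +1 → QR.
(45/47) = -1 → non-residue.
(46/47) = -1 → non-residue.
Total quadratic residues among the 7: 3.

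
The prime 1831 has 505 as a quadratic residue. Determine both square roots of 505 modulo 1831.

321, 1510

Since 1831 ≡ 3 (mod 4), a square root of 505 is 505^((1831+1)/4) = 505^458 mod 1831.
Repeated squaring: 505^2≡516, 505^4≡761, 505^8≡525, 505^16≡975, 505^32≡336, 505^64≡1205, 505^128≡42, 505^256≡1764 (mod 1831).
505^458 = 505^(256+128+64+8+2) ≡ 321 (mod 1831).
Check: 321² = 103041 ≡ 505 (mod 1831). The two roots are 321 and 1510.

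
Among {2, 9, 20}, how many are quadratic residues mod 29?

(2/29) = -1 → non-residue.
(9/29) = +1 → QR.
(20/29) = +1 → QR.
Total quadratic residues among the 3: 2.

2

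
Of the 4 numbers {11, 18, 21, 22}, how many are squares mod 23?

1

(11/23) = -1 → non-residue.
(18/23) = +1 → QR.
(21/23) = -1 → non-residue.
(22/23) = -1 → non-residue.
Total quadratic residues among the 4: 1.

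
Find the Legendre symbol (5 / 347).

-1

Reciprocity: 5 ≡ 1 and 347 ≡ 3 (mod 4), so (5/347) = +(347/5).
Reduce top mod 5: now compute (2/5).
Pull out 2: since 5 ≡ 5 (mod 8), (2/5) = -1.
Reached (1/5) = 1. Collecting the sign flips along the way, the symbol is -1.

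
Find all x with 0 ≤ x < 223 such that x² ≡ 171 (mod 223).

Since 223 ≡ 3 (mod 4), a square root of 171 is 171^((223+1)/4) = 171^56 mod 223.
Repeated squaring: 171^2≡28, 171^4≡115, 171^8≡68, 171^16≡164, 171^32≡136 (mod 223).
171^56 = 171^(32+16+8) ≡ 49 (mod 223).
Check: 49² = 2401 ≡ 171 (mod 223). The two roots are 49 and 174.

49, 174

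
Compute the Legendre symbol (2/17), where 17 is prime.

1

Pull out 2: since 17 ≡ 1 (mod 8), (2/17) = +1.
Reached (1/17) = 1. Collecting the sign flips along the way, the symbol is +1.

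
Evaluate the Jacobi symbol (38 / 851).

Pull out 2: since 851 ≡ 3 (mod 8), (2/851) = -1.
Reciprocity: 19 ≡ 3 and 851 ≡ 3 (mod 4), so (19/851) = −(851/19).
Reduce top mod 19: now compute (15/19).
Reciprocity: 15 ≡ 3 and 19 ≡ 3 (mod 4), so (15/19) = −(19/15).
Reduce top mod 15: now compute (4/15).
Pull out 2^2: since 15 ≡ 7 (mod 8), (2/15) = +1, so (2/15)^2 = +1.
Reached (1/15) = 1. Collecting the sign flips along the way, the symbol is -1.

-1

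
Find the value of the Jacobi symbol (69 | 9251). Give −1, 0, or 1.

1

Reciprocity: 69 ≡ 1 and 9251 ≡ 3 (mod 4), so (69/9251) = +(9251/69).
Reduce top mod 69: now compute (5/69).
Reciprocity: 5 ≡ 1 and 69 ≡ 1 (mod 4), so (5/69) = +(69/5).
Reduce top mod 5: now compute (4/5).
Pull out 2^2: since 5 ≡ 5 (mod 8), (2/5) = -1, so (2/5)^2 = +1.
Reached (1/5) = 1. Collecting the sign flips along the way, the symbol is +1.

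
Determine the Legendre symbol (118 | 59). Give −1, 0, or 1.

First reduce: 118 ≡ 0 (mod 59).
Top reduces to 0: gcd > 1, so the symbol is 0.

0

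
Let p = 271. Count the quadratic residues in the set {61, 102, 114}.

2

(61/271) = +1 → QR.
(102/271) = -1 → non-residue.
(114/271) = +1 → QR.
Total quadratic residues among the 3: 2.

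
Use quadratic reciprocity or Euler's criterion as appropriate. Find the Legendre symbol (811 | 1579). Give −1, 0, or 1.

1

Reciprocity: 811 ≡ 3 and 1579 ≡ 3 (mod 4), so (811/1579) = −(1579/811).
Reduce top mod 811: now compute (768/811).
Pull out 2^8: since 811 ≡ 3 (mod 8), (2/811) = -1, so (2/811)^8 = +1.
Reciprocity: 3 ≡ 3 and 811 ≡ 3 (mod 4), so (3/811) = −(811/3).
Reduce top mod 3: now compute (1/3).
Reached (1/3) = 1. Collecting the sign flips along the way, the symbol is +1.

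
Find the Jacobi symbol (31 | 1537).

Reciprocity: 31 ≡ 3 and 1537 ≡ 1 (mod 4), so (31/1537) = +(1537/31).
Reduce top mod 31: now compute (18/31).
Pull out 2: since 31 ≡ 7 (mod 8), (2/31) = +1.
Reciprocity: 9 ≡ 1 and 31 ≡ 3 (mod 4), so (9/31) = +(31/9).
Reduce top mod 9: now compute (4/9).
Pull out 2^2: since 9 ≡ 1 (mod 8), (2/9) = +1, so (2/9)^2 = +1.
Reached (1/9) = 1. Collecting the sign flips along the way, the symbol is +1.

1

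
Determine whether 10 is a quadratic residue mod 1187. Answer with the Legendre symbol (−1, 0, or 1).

1

Euler's criterion: (10/1187) ≡ 10^593 (mod 1187).
10^2 ≡ 100 (mod 1187)
10^4 ≡ 504 (mod 1187)
10^8 ≡ 1185 (mod 1187)
10^16 ≡ 4 (mod 1187)
10^32 ≡ 16 (mod 1187)
10^64 ≡ 256 (mod 1187)
10^128 ≡ 251 (mod 1187)
10^256 ≡ 90 (mod 1187)
10^512 ≡ 978 (mod 1187)
10^593 = 10^(512+64+16+1) ≡ 1 (mod 1187).
Result is 1, so (10/1187) = 1.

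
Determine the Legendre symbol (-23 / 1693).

-1

First reduce: -23 ≡ 1670 (mod 1693).
Pull out 2: since 1693 ≡ 5 (mod 8), (2/1693) = -1.
Reciprocity: 835 ≡ 3 and 1693 ≡ 1 (mod 4), so (835/1693) = +(1693/835).
Reduce top mod 835: now compute (23/835).
Reciprocity: 23 ≡ 3 and 835 ≡ 3 (mod 4), so (23/835) = −(835/23).
Reduce top mod 23: now compute (7/23).
Reciprocity: 7 ≡ 3 and 23 ≡ 3 (mod 4), so (7/23) = −(23/7).
Reduce top mod 7: now compute (2/7).
Pull out 2: since 7 ≡ 7 (mod 8), (2/7) = +1.
Reached (1/7) = 1. Collecting the sign flips along the way, the symbol is -1.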